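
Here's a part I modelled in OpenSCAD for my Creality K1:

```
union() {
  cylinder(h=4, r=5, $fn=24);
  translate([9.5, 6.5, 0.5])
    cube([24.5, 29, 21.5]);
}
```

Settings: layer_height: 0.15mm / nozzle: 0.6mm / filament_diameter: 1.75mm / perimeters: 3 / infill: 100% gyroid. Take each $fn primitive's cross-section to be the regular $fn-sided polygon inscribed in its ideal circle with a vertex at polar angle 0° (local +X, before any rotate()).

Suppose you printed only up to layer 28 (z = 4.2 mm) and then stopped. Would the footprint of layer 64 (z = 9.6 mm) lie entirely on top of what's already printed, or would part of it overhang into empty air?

Compare the two slices. At z = 4.2: the cylinder does not reach this height (z outside [0, 4]); the cube at (9.5, 6.5) is present — its section is the full 24.5×29 rectangle (area 710.50 mm²); Taking the union: only the 24.5×29 cube at (9.5, 6.5) is present, so the union is just that shape — area = 710.50 mm². At z = 9.6: the cylinder does not reach this height (z outside [0, 4]); the cube at (9.5, 6.5) is present — its section is the full 24.5×29 rectangle (area 710.50 mm²); Taking the union: only the 24.5×29 cube at (9.5, 6.5) is present, so the union is just that shape — area = 710.50 mm². Checking containment: the cross-section at z = 9.6 is a subset of the cross-section at z = 4.2.

entirely on top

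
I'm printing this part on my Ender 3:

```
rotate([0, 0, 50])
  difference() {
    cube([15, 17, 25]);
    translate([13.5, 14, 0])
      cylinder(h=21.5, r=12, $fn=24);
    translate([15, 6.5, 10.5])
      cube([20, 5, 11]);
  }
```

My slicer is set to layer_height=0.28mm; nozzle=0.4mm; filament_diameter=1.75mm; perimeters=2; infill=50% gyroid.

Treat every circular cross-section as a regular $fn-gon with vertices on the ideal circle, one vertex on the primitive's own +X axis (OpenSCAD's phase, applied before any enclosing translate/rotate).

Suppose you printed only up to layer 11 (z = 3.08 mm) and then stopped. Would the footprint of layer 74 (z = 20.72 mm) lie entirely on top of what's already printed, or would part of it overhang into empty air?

entirely on top

Compare the two slices. At z = 3.08: the cube (footprint 15×17) is included at this height (area 255.00 mm²); the cylinder at (13.5, 14): section is a regular 24-gon, circumradius r=12 (area = (24/2)·12.000²·sin(360°/24) = 447.24 mm²); the cube at (15, 6.5) does not reach this height (z outside [10.5, 21.5]); After the difference (first − rest): starting from the 15×17 cube (255.00 mm²), the r=12 cylinder at (13.5, 14) partially overlaps it — only the 169.57 mm² overlap (of its 447.24 mm²) is removed, clipping the outline — area = 85.43 mm²; (whole slice rotated 50° about Z — lengths, areas and connectivity unchanged). At z = 20.72: the 15×17 cube contributes its full rectangle (area 255.00 mm²); the cylinder at (13.5, 14): section is a regular 24-gon, circumradius r=12 (area = (24/2)·12.000²·sin(360°/24) = 447.24 mm²); the cube at (15, 6.5) is present — its section is the full 20×5 rectangle (area 100.00 mm²); Taking the first minus the rest: starting from the 15×17 cube (255.00 mm²), the r=12 cylinder at (13.5, 14) partially overlaps it — only the 169.57 mm² overlap (of its 447.24 mm²) is removed, clipping the outline; the 20×5 cube at (15, 6.5) misses the remaining region (no effect) — area = 85.43 mm²; (rotated 50° about Z; rotation is an isometry so areas/perimeters/island counts are preserved). Checking containment: the cross-section at z = 20.72 is a subset of the cross-section at z = 3.08.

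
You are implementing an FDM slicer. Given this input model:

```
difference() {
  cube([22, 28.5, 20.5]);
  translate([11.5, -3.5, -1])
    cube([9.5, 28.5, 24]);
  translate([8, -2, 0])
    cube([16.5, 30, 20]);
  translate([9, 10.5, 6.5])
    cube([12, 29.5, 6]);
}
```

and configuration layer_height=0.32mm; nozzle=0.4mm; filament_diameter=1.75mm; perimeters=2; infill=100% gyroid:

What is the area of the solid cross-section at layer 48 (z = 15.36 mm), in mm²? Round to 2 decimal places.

At z = 15.36 mm: the 22×28.5 cube contributes its full rectangle (area 627.00 mm²); the cube at (11.5, -3.5) is present — its section is the full 9.5×28.5 rectangle (area 270.75 mm²); the cube at (8, -2) is present — its section is the full 16.5×30 rectangle (area 495.00 mm²); the cube at (9, 10.5) is not intersected at this z (z outside [6.5, 12.5]); Taking the first minus the rest: starting from the 22×28.5 cube (627.00 mm²), the 9.5×28.5 cube at (11.5, -3.5) partially overlaps it — only the 237.50 mm² overlap (of its 270.75 mm²) is removed, clipping the outline; the 16.5×30 cube at (8, -2) partially overlaps it — only the 154.50 mm² overlap (of its 495.00 mm²) is removed, clipping the outline — area = 235.00 mm². Overall, the cross-section is a single solid region. Net area = 235.00 mm².

235.00 mm²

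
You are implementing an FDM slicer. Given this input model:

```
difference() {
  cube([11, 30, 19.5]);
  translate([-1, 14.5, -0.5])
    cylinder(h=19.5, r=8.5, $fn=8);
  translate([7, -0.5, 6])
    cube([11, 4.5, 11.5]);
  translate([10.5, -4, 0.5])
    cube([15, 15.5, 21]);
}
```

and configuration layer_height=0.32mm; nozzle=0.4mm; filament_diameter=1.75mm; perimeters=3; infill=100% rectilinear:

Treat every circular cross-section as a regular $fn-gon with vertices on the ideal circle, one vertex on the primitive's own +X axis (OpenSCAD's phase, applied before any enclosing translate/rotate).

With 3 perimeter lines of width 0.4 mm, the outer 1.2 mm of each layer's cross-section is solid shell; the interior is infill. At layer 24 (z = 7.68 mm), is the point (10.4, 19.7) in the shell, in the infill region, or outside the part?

shell

At z = 7.68 mm: the cube (footprint 11×30) is included at this height; the r=8.5 cylinder at (-1, 14.5) contributes a regular 8-gon of circumradius 8.5; the 11×4.5 cube at (7, -0.5) contributes its full rectangle; the 15×15.5 cube at (10.5, -4) contributes its full rectangle; Taking the first minus the rest: starting from the 11×30 cube, the r=8.5 cylinder at (-1, 14.5) partially overlaps it — only the 85.59 mm² overlap (of its 204.35 mm²) is removed, clipping the outline; the 11×4.5 cube at (7, -0.5) partially overlaps it — only the 16.00 mm² overlap (of its 49.50 mm²) is removed, clipping the outline; the 15×15.5 cube at (10.5, -4) partially overlaps it — only the 3.75 mm² overlap (of its 232.50 mm²) is removed, clipping the outline — 1 connected region. Overall, the cross-section is a single solid region. The nearest boundary edge runs (11.00, 30.00)→(11.00, 11.50); distance from the point to it = 0.60 mm. The point is inside the cross-section, 0.60 mm from the nearest boundary — within the 1.2 mm shell band (3 × 0.4).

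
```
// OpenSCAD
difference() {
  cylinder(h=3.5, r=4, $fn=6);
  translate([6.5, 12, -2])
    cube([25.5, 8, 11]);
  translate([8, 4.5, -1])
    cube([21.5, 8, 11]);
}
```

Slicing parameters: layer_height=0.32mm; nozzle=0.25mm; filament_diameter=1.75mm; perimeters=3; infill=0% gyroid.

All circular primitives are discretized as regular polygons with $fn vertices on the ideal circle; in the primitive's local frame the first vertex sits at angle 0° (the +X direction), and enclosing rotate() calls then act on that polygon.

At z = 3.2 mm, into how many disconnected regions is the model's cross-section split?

At z = 3.2 mm: the r=4 cylinder contributes a regular 6-gon of circumradius 4; the cube at (6.5, 12) is present — its section is the full 25.5×8 rectangle; the cube at (8, 4.5) (footprint 21.5×8) is included at this height; Taking the first minus the rest: starting from the r=4 cylinder, the 25.5×8 cube at (6.5, 12) misses the remaining region (no effect); the 21.5×8 cube at (8, 4.5) misses the remaining region (no effect) — 1 connected region. The result has 1 disconnected region.

1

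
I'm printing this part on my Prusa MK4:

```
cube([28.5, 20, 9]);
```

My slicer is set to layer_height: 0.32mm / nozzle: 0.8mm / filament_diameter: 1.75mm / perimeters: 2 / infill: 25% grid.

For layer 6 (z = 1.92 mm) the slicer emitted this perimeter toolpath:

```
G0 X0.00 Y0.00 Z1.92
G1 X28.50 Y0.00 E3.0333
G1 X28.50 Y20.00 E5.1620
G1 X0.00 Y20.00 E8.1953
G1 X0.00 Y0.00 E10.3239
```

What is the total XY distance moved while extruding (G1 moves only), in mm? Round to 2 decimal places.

97.00 mm

Sum the Euclidean lengths of each G1 segment: total = 97.00 mm.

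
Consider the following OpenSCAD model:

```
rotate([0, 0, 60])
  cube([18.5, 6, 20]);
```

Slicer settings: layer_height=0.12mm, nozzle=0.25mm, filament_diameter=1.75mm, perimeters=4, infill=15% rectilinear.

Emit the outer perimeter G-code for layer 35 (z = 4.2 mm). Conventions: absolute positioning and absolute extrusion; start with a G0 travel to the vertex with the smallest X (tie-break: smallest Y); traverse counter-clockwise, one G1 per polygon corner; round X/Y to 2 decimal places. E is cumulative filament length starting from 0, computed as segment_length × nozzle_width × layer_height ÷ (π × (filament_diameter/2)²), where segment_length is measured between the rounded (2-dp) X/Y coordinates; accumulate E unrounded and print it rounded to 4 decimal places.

At z = 4.2 mm: the 18.5×6 cube contributes its full rectangle; (rotated 60° about Z; rotation is an isometry so areas/perimeters/island counts are preserved). The outline is a single polygon with 4 vertices. Extrusion per mm of travel: 0.25 × 0.12 / (π × 0.875²) = 0.012473. Accumulating E over each segment gives final E = 0.6112.

G0 X-5.20 Y3.00 Z4.20
G1 X0.00 Y0.00 E0.0749
G1 X9.25 Y16.02 E0.3056
G1 X4.05 Y19.02 E0.3805
G1 X-5.20 Y3.00 E0.6112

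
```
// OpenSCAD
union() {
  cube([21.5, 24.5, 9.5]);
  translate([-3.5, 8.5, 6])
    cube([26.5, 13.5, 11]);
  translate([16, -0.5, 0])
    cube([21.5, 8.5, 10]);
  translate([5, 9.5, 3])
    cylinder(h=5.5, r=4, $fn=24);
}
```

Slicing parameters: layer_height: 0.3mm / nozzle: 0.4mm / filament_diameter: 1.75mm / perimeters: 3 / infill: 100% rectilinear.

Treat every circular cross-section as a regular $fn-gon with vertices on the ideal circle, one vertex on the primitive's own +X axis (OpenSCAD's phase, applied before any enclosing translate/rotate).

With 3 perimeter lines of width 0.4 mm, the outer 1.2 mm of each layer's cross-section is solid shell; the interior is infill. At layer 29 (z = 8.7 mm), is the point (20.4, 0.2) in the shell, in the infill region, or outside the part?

shell

At z = 8.7 mm: the cube (footprint 21.5×24.5) is included at this height; the cube at (-3.5, 8.5) is present — its section is the full 26.5×13.5 rectangle; the cube at (16, -0.5) (footprint 21.5×8.5) is included at this height; the cylinder at (5, 9.5) is not intersected at this z (z outside [3, 8.5]); Merging all regions: the regions partially overlap (shared area 334.25 mm²), so overlapping operands fuse into one piece — 1 connected region. Overall, the cross-section is a single solid region. The nearest boundary edge runs (37.50, -0.50)→(16.00, -0.50); distance from the point to it = 0.70 mm. The point is inside the cross-section, 0.70 mm from the nearest boundary — within the 1.2 mm shell band (3 × 0.4).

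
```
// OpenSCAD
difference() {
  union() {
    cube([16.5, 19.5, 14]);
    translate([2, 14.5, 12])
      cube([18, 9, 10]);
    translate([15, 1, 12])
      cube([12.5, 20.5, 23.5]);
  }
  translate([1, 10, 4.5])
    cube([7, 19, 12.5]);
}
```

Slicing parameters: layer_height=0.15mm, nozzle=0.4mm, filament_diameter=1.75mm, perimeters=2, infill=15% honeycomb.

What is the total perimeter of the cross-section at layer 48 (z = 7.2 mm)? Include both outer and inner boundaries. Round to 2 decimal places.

At z = 7.2 mm: the cube (footprint 16.5×19.5) is included at this height (perimeter 72.00 mm); the cube at (2, 14.5) is absent (z outside [12, 22]); the cube at (15, 1) is absent (z outside [12, 35.5]); Merging all regions: only the 16.5×19.5 cube is present, so the union is just that shape — boundary = 72.00 mm; the 7×19 cube at (1, 10) contributes its full rectangle (perimeter 52.00 mm); Subtracting the remaining from the first: starting from that combined region, the 7×19 cube at (1, 10) partially overlaps it — only the 66.50 mm² overlap (of its 133.00 mm²) is removed, clipping the outline — boundary = 91.00 mm. Overall, the cross-section is a single solid region. Total boundary length (outer) = 91.00 mm.

91.00 mm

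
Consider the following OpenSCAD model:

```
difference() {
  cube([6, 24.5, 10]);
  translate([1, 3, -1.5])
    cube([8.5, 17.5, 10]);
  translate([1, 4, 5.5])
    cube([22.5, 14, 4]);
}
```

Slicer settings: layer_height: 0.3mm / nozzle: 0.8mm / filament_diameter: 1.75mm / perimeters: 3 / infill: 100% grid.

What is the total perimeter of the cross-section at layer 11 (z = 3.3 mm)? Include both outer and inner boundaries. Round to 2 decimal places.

At z = 3.3 mm: the cube (footprint 6×24.5) is included at this height (perimeter 61.00 mm); the cube at (1, 3) is present — its section is the full 8.5×17.5 rectangle (perimeter 52.00 mm); the cube at (1, 4) does not reach this height (z outside [5.5, 9.5]); Taking the first minus the rest: starting from the 6×24.5 cube, the 8.5×17.5 cube at (1, 3) partially overlaps it — only the 87.50 mm² overlap (of its 148.75 mm²) is removed, clipping the outline — boundary = 71.00 mm. Overall, the cross-section is a single solid region. Total boundary length (outer) = 71.00 mm.

71.00 mm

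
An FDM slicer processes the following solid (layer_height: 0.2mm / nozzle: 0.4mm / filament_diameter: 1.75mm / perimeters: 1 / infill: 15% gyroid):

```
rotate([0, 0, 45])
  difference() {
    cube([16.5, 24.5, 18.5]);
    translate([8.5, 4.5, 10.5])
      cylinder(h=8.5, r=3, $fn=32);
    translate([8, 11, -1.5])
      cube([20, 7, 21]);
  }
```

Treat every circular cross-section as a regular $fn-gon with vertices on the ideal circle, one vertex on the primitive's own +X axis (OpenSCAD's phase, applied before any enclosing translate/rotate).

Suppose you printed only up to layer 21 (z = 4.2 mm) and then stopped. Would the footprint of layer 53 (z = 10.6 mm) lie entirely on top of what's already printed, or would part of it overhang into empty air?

entirely on top

Compare the two slices. At z = 4.2: the 16.5×24.5 cube contributes its full rectangle (area 404.25 mm²); the cylinder at (8.5, 4.5) is absent (z outside [10.5, 19]); the cube at (8, 11) is present — its section is the full 20×7 rectangle (area 140.00 mm²); Taking the first minus the rest: starting from the 16.5×24.5 cube (404.25 mm²), the 20×7 cube at (8, 11) partially overlaps it — only the 59.50 mm² overlap (of its 140.00 mm²) is removed, clipping the outline — area = 344.75 mm²; (rotated 45° about Z; rotation is an isometry so areas/perimeters/island counts are preserved). At z = 10.6: the 16.5×24.5 cube contributes its full rectangle (area 404.25 mm²); the r=3 cylinder at (8.5, 4.5) contributes a regular 32-gon of circumradius 3 (area = (32/2)·3.000²·sin(360°/32) = 28.09 mm²); the cube at (8, 11) (footprint 20×7) is included at this height (area 140.00 mm²); After the difference (first − rest): starting from the 16.5×24.5 cube (404.25 mm²), the r=3 cylinder at (8.5, 4.5) lies wholly inside it (removes its full 28.09 mm² and its 18.82 mm outline becomes a hole wall); the 20×7 cube at (8, 11) partially overlaps it — only the 59.50 mm² overlap (of its 140.00 mm²) is removed, clipping the outline — area = 316.66 mm²; (rotated 45° about Z; rotation is an isometry so areas/perimeters/island counts are preserved). Checking containment: the cross-section at z = 10.6 is a subset of the cross-section at z = 4.2.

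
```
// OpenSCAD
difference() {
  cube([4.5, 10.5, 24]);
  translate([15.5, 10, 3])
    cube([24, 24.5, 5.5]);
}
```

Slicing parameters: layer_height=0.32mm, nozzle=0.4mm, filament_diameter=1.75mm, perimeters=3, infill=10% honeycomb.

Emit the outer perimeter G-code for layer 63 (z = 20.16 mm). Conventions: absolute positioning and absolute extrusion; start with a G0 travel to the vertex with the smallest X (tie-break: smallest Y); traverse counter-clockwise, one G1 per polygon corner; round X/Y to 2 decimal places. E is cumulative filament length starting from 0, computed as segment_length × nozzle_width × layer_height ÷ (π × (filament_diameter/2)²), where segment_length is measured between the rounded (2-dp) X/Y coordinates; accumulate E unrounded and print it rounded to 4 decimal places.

G0 X0.00 Y0.00 Z20.16
G1 X4.50 Y0.00 E0.2395
G1 X4.50 Y10.50 E0.7982
G1 X0.00 Y10.50 E1.0377
G1 X0.00 Y0.00 E1.5965

At z = 20.16 mm: the 4.5×10.5 cube contributes its full rectangle; the cube at (15.5, 10) is not intersected at this z (z outside [3, 8.5]); After the difference (first − rest): none of the subtracted shapes is present at this height, so the 4.5×10.5 cube is unchanged — 1 connected region. The outline is a single polygon with 4 vertices. Extrusion per mm of travel: 0.4 × 0.32 / (π × 0.875²) = 0.053216. Accumulating E over each segment gives final E = 1.5965.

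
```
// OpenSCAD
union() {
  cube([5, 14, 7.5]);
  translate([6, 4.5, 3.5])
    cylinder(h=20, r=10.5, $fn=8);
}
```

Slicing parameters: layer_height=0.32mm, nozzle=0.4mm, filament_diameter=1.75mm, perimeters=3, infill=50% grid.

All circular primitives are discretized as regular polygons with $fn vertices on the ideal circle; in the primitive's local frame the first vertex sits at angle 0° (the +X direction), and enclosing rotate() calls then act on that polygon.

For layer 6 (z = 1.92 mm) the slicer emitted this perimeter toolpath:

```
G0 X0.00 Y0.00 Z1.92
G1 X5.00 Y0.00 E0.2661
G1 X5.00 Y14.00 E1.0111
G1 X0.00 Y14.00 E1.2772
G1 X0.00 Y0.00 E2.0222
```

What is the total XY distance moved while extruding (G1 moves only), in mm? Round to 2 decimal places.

Sum the Euclidean lengths of each G1 segment: total = 38.00 mm.

38.00 mm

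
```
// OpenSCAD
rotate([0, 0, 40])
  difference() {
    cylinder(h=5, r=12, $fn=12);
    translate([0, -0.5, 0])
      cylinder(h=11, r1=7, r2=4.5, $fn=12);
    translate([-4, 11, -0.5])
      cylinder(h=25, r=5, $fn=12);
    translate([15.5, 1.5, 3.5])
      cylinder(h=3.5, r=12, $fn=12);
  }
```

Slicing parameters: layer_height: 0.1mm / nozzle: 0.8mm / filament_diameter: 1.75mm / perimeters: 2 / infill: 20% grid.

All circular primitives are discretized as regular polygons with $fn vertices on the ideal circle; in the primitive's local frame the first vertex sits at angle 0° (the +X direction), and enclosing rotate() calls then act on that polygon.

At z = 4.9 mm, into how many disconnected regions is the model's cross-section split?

At z = 4.9 mm: the r=12 cylinder contributes a regular 12-gon of circumradius 12; the cone at (0, -0.5) (r1=7→r2=4.5) has section circumradius 5.886 here — a regular 12-gon; the r=5 cylinder at (-4, 11) gives a regular 12-gon of circumradius 5 (constant along its height); the r=12 cylinder at (15.5, 1.5) gives a regular 12-gon of circumradius 12 (constant along its height); Subtracting the remaining from the first: starting from the r=12 cylinder, the cone at (0, -0.5) lies wholly inside it (removes its full 103.95 mm² and its 36.56 mm outline becomes a hole wall); the r=5 cylinder at (-4, 11) partially overlaps it — only the 34.55 mm² overlap (of its 75.00 mm²) is removed, clipping the outline; the r=12 cylinder at (15.5, 1.5) partially overlaps it — only the 86.47 mm² overlap (of its 432.00 mm²) is removed, clipping the outline — 1 connected region; (rotated 40° about Z; rotation is an isometry so areas/perimeters/island counts are preserved). The result has 1 disconnected region.

1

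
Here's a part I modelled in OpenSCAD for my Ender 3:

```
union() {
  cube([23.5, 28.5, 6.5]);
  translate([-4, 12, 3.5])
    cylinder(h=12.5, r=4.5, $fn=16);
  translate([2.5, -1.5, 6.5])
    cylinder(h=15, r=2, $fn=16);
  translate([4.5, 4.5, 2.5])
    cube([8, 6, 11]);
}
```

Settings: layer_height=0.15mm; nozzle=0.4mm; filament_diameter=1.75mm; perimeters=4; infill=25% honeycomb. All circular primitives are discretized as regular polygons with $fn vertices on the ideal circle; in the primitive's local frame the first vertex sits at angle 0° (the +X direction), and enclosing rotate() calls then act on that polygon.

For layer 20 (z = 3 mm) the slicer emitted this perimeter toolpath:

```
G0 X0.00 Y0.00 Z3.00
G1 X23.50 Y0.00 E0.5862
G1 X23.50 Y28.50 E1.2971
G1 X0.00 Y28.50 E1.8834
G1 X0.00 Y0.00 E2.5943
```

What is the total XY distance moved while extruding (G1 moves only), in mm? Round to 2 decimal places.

104.00 mm

Sum the Euclidean lengths of each G1 segment: total = 104.00 mm.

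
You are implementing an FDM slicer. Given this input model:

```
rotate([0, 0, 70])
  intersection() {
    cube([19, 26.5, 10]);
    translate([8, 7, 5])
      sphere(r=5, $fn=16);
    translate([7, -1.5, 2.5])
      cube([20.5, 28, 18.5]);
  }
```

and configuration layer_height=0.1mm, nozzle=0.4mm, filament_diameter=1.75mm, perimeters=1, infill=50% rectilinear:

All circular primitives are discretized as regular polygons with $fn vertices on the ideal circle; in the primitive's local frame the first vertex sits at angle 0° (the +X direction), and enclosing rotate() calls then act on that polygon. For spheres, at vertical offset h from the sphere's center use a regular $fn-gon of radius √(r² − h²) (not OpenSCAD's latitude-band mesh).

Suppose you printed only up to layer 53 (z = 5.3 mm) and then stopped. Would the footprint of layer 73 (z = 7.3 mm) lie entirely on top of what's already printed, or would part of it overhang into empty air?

entirely on top

Compare the two slices. At z = 5.3: the 19×26.5 cube contributes its full rectangle (area 503.50 mm²); the r=5 sphere at (8, 7) slices to a regular 16-gon of circumradius 4.991 (√(r²−h²) with h=0.3 from center) (area = (16/2)·4.991²·sin(360°/16) = 76.26 mm²); the 20.5×28 cube at (7, -1.5) contributes its full rectangle (area 574.00 mm²); Taking the intersection: the r=5 sphere at (8, 7) lies inside the 19×26.5 cube, so the common part is the r=5 sphere at (8, 7) itself; the 20.5×28 cube at (7, -1.5) partially overlaps the running intersection; clipping to the common part keeps 47.91 mm² — area = 47.91 mm²; (rotated 70° about Z; rotation is an isometry so areas/perimeters/island counts are preserved). At z = 7.3: the cube (footprint 19×26.5) is included at this height (area 503.50 mm²); the r=5 sphere at (8, 7) slices to a regular 16-gon of circumradius 4.440 (√(r²−h²) with h=2.3 from center) (area = (16/2)·4.440²·sin(360°/16) = 60.34 mm²); the cube at (7, -1.5) (footprint 20.5×28) is included at this height (area 574.00 mm²); Taking the intersection: the r=5 sphere at (8, 7) lies inside the 19×26.5 cube, so the common part is the r=5 sphere at (8, 7) itself; the 20.5×28 cube at (7, -1.5) partially overlaps the running intersection; clipping to the common part keeps 38.85 mm² — area = 38.85 mm²; (whole slice rotated 70° about Z — lengths, areas and connectivity unchanged). Checking containment: the cross-section at z = 7.3 is a subset of the cross-section at z = 5.3.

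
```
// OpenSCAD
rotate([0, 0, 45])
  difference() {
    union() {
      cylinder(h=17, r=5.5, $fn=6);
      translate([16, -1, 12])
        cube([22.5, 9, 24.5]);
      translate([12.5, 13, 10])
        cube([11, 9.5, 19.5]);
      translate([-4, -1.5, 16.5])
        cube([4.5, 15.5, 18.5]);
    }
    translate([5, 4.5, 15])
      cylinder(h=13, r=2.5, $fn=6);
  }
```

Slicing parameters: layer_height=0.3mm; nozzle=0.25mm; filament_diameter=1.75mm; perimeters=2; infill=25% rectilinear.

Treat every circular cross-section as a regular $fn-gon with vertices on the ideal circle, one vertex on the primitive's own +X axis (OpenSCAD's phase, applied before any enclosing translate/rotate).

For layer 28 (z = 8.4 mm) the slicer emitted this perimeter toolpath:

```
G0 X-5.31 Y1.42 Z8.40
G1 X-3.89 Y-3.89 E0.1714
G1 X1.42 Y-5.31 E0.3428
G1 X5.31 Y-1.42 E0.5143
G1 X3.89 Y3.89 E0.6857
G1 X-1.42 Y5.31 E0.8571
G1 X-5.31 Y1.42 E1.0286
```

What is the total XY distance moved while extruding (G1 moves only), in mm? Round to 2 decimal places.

32.99 mm

Sum the Euclidean lengths of each G1 segment: total = 32.99 mm.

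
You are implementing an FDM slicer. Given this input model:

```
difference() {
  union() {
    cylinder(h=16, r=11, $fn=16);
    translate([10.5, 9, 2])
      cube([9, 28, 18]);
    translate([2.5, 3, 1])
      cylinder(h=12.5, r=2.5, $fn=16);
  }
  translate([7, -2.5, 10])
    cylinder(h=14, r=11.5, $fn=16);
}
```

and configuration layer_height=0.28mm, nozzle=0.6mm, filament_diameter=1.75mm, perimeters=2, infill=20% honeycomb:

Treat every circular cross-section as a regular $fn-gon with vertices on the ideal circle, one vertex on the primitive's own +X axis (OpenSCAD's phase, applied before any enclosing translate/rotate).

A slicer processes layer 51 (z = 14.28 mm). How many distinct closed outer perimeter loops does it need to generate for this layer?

2

At z = 14.28 mm: the r=11 cylinder contributes a regular 16-gon of circumradius 11; the cube at (10.5, 9) is present — its section is the full 9×28 rectangle; the cylinder at (2.5, 3) is absent (z outside [1, 13.5]); Combining (union): the 2 present regions are separate (no shared area or edge), so areas and boundary lengths simply add and each stays a separate island — 2 connected regions; the r=11.5 cylinder at (7, -2.5) gives a regular 16-gon of circumradius 11.5 (constant along its height); Taking the first minus the rest: starting from that combined region, the r=11.5 cylinder at (7, -2.5) partially overlaps it — only the 225.37 mm² overlap (of its 404.88 mm²) is removed, clipping the outline — 2 connected regions. The result has 2 disconnected regions.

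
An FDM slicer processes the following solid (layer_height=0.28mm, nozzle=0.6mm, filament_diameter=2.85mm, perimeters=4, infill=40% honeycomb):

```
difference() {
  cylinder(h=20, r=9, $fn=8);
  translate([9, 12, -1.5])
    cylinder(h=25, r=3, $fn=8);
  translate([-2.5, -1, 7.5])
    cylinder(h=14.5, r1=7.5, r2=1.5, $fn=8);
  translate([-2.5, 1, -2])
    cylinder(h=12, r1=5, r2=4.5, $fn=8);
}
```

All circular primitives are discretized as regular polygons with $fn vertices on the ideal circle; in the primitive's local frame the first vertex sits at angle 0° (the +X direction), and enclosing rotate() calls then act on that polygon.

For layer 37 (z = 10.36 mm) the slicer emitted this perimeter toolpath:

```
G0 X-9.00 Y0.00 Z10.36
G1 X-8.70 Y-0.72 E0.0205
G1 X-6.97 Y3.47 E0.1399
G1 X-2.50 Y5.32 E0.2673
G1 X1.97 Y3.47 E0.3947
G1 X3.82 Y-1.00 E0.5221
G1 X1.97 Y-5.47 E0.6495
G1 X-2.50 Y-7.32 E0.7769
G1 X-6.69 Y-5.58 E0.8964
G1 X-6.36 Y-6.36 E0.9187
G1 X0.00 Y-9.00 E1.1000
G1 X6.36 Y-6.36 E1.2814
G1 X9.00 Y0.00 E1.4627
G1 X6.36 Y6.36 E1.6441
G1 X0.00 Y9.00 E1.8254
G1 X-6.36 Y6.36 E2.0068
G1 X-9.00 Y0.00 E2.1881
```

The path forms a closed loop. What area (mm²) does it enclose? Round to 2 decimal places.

Apply the shoelace formula to the sequence of (X, Y) vertices; enclosed area = 117.09 mm².

117.09 mm²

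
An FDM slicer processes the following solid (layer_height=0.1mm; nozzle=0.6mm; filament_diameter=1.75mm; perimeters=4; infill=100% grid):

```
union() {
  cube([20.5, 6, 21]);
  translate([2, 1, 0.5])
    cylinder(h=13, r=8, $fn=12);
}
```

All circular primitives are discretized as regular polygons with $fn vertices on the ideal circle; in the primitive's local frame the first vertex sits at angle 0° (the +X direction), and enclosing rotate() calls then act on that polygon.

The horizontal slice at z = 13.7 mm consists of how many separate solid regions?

At z = 13.7 mm: the 20.5×6 cube contributes its full rectangle; the cylinder at (2, 1) is not intersected at this z (z outside [0.5, 13.5]); Combining (union): only the 20.5×6 cube is present, so the union is just that shape — 1 connected region. The result has 1 disconnected region.

1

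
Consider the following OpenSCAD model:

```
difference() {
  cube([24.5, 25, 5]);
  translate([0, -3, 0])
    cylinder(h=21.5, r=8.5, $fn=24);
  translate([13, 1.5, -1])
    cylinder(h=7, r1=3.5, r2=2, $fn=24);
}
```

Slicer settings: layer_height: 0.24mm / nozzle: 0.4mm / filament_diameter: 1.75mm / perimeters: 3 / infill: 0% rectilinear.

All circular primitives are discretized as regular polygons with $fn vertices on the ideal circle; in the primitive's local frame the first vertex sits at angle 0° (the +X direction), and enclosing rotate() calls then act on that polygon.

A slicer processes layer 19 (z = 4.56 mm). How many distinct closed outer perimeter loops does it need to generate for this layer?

1

At z = 4.56 mm: the cube is present — its section is the full 24.5×25 rectangle; the r=8.5 cylinder at (0, -3) gives a regular 24-gon of circumradius 8.5 (constant along its height); the cone at (13, 1.5) contributes a regular 24-gon of circumradius 2.309 (interpolated between r1=3.5 and r2=2 at t=0.794); Subtracting the remaining from the first: starting from the 24.5×25 cube, the r=8.5 cylinder at (0, -3) partially overlaps it — only the 31.28 mm² overlap (of its 224.40 mm²) is removed, clipping the outline; the cone at (13, 1.5) partially overlaps it — only the 14.63 mm² overlap (of its 16.55 mm²) is removed, clipping the outline — 1 connected region. The result has 1 disconnected region.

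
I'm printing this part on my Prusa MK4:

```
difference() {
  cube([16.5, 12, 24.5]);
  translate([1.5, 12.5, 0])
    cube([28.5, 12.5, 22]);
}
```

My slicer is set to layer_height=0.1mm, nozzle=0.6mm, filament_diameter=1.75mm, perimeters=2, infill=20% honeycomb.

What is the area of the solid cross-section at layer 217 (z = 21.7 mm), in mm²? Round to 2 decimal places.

At z = 21.7 mm: the cube is present — its section is the full 16.5×12 rectangle (area 198.00 mm²); the cube at (1.5, 12.5) is present — its section is the full 28.5×12.5 rectangle (area 356.25 mm²); After the difference (first − rest): starting from the 16.5×12 cube (198.00 mm²), the 28.5×12.5 cube at (1.5, 12.5) misses the remaining region (no effect) — area = 198.00 mm². Overall, the cross-section is a single solid region. Net area = 198.00 mm².

198.00 mm²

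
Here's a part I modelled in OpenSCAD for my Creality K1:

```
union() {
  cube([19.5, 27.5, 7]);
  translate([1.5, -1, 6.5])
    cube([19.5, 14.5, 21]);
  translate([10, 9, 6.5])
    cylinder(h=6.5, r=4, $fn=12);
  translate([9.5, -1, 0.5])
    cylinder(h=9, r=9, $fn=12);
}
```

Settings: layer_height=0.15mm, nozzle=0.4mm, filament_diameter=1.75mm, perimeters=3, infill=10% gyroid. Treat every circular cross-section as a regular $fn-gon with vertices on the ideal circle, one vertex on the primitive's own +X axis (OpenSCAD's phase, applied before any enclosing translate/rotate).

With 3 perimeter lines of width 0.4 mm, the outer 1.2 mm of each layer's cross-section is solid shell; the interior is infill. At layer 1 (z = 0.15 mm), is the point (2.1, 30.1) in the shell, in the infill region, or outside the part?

At z = 0.15 mm: the cube (footprint 19.5×27.5) is included at this height; the cube at (1.5, -1) is not intersected at this z (z outside [6.5, 27.5]); the cylinder at (10, 9) does not reach this height (z outside [6.5, 13]); the cylinder at (9.5, -1) is not intersected at this z (z outside [0.5, 9.5]); Combining (union): only the 19.5×27.5 cube is present, so the union is just that shape — 1 connected region. Overall, the cross-section is a single solid region. The nearest boundary edge runs (19.50, 27.50)→(0.00, 27.50); distance from the point to it = 2.60 mm. The point is not inside any of the regions above, so it lies outside the cross-section (2.60 mm from the nearest boundary).

outside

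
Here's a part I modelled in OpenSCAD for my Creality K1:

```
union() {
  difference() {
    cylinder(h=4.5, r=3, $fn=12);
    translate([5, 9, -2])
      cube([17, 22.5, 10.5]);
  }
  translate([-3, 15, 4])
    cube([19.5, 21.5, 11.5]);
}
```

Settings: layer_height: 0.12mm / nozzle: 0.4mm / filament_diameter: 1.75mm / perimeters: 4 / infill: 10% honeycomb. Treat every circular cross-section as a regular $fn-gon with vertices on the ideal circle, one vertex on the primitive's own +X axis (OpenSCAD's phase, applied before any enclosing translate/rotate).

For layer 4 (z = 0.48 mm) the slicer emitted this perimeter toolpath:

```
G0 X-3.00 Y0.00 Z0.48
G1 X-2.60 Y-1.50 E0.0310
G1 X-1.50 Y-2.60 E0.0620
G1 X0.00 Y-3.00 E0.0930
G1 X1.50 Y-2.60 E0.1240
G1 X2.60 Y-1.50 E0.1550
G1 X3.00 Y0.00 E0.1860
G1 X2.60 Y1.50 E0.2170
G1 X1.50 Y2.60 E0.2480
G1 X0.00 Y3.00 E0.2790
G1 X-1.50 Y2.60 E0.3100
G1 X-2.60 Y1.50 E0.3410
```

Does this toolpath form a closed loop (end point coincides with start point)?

Start point (G0): (-3.00, 0.00). End point (last G1): the path does not return to the start — open.

no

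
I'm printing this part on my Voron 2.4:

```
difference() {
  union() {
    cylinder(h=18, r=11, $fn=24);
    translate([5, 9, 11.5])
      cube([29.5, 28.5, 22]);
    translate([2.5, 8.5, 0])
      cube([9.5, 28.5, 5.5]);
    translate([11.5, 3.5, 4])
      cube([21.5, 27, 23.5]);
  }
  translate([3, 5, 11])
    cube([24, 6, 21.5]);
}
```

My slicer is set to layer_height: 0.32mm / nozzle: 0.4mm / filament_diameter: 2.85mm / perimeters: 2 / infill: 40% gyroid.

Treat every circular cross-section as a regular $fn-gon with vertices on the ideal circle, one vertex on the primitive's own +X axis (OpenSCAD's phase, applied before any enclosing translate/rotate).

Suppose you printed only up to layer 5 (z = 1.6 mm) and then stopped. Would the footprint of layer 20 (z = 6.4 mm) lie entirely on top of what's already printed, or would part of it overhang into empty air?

part overhangs

Compare the two slices. At z = 1.6: the cylinder: section is a regular 24-gon, circumradius r=11 (area = (24/2)·11.000²·sin(360°/24) = 375.81 mm²); the cube at (5, 9) does not reach this height (z outside [11.5, 33.5]); the cube at (2.5, 8.5) is present — its section is the full 9.5×28.5 rectangle (area 270.75 mm²); the cube at (11.5, 3.5) is absent (z outside [4, 27.5]); Combining (union): the regions partially overlap — summed areas 646.56 mm² minus the doubly-counted overlap 5.61 mm² gives 640.94 mm² — area = 640.94 mm²; the cube at (3, 5) is absent (z outside [11, 32.5]); Taking the first minus the rest: none of the subtracted shapes is present at this height, so that combined region is unchanged — area = 640.94 mm². At z = 6.4: the r=11 cylinder contributes a regular 24-gon of circumradius 11 (area = (24/2)·11.000²·sin(360°/24) = 375.81 mm²); the cube at (5, 9) is absent (z outside [11.5, 33.5]); the cube at (2.5, 8.5) does not reach this height (z outside [0, 5.5]); the cube at (11.5, 3.5) (footprint 21.5×27) is included at this height (area 580.50 mm²); Merging all regions: the 2 present regions are separate (no shared area or edge), so areas and boundary lengths simply add and each stays a separate island — area = 956.31 mm²; the cube at (3, 5) is absent (z outside [11, 32.5]); After the difference (first − rest): none of the subtracted shapes is present at this height, so that combined region is unchanged — area = 956.31 mm². Checking containment: at z = 6.4 the cross-section extends beyond the z = 1.6 cross-section by about 569.50 mm².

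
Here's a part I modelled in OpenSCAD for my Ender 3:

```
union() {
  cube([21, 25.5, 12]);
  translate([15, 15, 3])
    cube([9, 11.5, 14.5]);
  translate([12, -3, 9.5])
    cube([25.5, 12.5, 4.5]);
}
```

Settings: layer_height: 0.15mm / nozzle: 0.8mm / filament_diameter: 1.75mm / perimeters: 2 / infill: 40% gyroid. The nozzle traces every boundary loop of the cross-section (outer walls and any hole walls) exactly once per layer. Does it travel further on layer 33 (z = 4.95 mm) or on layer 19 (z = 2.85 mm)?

Layer 33 (z = 4.95): the cube is present — its section is the full 21×25.5 rectangle (perimeter 93.00 mm); the 9×11.5 cube at (15, 15) contributes its full rectangle (perimeter 41.00 mm); the cube at (12, -3) is absent (z outside [9.5, 14]); Combining (union): the regions partially overlap (shared area 63.00 mm²), so the edge portions inside another operand are dropped and the merged outline is re-measured after clipping — boundary = 101.00 mm. So its perimeter = 101.00 mm. Layer 19 (z = 2.85): the cube is present — its section is the full 21×25.5 rectangle (perimeter 93.00 mm); the cube at (15, 15) is absent (z outside [3, 17.5]); the cube at (12, -3) does not reach this height (z outside [9.5, 14]); Merging all regions: only the 21×25.5 cube is present, so the union is just that shape — boundary = 93.00 mm. So its perimeter = 93.00 mm. Layer 33 is larger (101.00 vs 93.00 mm).

layer 33 (z = 4.95 mm)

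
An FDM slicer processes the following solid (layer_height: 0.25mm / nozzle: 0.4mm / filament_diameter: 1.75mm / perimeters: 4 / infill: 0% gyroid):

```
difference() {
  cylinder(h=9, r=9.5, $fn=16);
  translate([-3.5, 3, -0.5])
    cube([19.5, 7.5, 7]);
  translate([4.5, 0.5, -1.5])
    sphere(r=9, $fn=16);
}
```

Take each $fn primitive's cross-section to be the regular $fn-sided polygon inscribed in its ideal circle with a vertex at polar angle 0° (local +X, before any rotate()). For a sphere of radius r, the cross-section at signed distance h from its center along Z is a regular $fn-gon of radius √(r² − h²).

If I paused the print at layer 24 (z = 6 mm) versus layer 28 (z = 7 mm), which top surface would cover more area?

layer 28 (z = 7 mm)

Layer 24 (z = 6): the r=9.5 cylinder gives a regular 16-gon of circumradius 9.5 (constant along its height) (area = (16/2)·9.500²·sin(360°/16) = 276.30 mm²); the cube at (-3.5, 3) is present — its section is the full 19.5×7.5 rectangle (area 146.25 mm²); the r=9 sphere at (4.5, 0.5) slices to a regular 16-gon of circumradius 4.975 (√(r²−h²) with h=7.5 from center) (area = (16/2)·4.975²·sin(360°/16) = 75.77 mm²); After the difference (first − rest): starting from the r=9.5 cylinder (276.30 mm²), the 19.5×7.5 cube at (-3.5, 3) partially overlaps it — only the 63.00 mm² overlap (of its 146.25 mm²) is removed, clipping the outline; the r=9 sphere at (4.5, 0.5) partially overlaps it — only the 61.20 mm² overlap (of its 75.77 mm²) is removed, clipping the outline — area = 152.10 mm². So its area = 152.10 mm². Layer 28 (z = 7): the r=9.5 cylinder contributes a regular 16-gon of circumradius 9.5 (area = (16/2)·9.500²·sin(360°/16) = 276.30 mm²); the cube at (-3.5, 3) does not reach this height (z outside [-0.5, 6.5]); the r=9 sphere at (4.5, 0.5) contributes a regular 16-gon of circumradius √(9²−8.5²) = 2.958 (area = (16/2)·2.958²·sin(360°/16) = 26.79 mm²); Taking the first minus the rest: starting from the r=9.5 cylinder (276.30 mm²), the r=9 sphere at (4.5, 0.5) lies wholly inside it (removes its full 26.79 mm² and its 18.47 mm outline becomes a hole wall) — area = 249.51 mm². So its area = 249.51 mm². Layer 28 is larger (249.51 vs 152.10 mm²).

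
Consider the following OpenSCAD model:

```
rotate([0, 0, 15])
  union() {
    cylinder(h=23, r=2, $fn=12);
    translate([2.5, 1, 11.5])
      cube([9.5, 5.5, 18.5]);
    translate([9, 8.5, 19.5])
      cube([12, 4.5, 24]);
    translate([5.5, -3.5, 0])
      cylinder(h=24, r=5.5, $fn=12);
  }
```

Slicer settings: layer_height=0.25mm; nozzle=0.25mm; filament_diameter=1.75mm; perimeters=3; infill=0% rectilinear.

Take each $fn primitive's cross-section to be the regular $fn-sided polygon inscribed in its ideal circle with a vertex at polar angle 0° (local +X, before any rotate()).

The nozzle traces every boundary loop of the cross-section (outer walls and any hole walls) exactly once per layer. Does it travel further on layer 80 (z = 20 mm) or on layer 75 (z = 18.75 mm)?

Layer 80 (z = 20): the r=2 cylinder contributes a regular 12-gon of circumradius 2 (perimeter = 2·12·2.000·sin(180°/12) = 12.42 mm); the 9.5×5.5 cube at (2.5, 1) contributes its full rectangle (perimeter 30.00 mm); the cube at (9, 8.5) is present — its section is the full 12×4.5 rectangle (perimeter 33.00 mm); the r=5.5 cylinder at (5.5, -3.5) gives a regular 12-gon of circumradius 5.5 (constant along its height) (perimeter = 2·12·5.500·sin(180°/12) = 34.16 mm); Taking the union: the regions partially overlap (shared area 5.12 mm²), so the edge portions inside another operand are dropped and the merged outline is re-measured after clipping — boundary = 91.26 mm; (rotated 15° about Z; rotation is an isometry so areas/perimeters/island counts are preserved). So its perimeter = 91.26 mm. Layer 75 (z = 18.75): the r=2 cylinder contributes a regular 12-gon of circumradius 2 (perimeter = 2·12·2.000·sin(180°/12) = 12.42 mm); the cube at (2.5, 1) is present — its section is the full 9.5×5.5 rectangle (perimeter 30.00 mm); the cube at (9, 8.5) is absent (z outside [19.5, 43.5]); the r=5.5 cylinder at (5.5, -3.5) gives a regular 12-gon of circumradius 5.5 (constant along its height) (perimeter = 2·12·5.500·sin(180°/12) = 34.16 mm); Taking the union: the regions partially overlap (shared area 5.12 mm²), so the edge portions inside another operand are dropped and the merged outline is re-measured after clipping — boundary = 58.26 mm; (rotated 15° about Z; rotation is an isometry so areas/perimeters/island counts are preserved). So its perimeter = 58.26 mm. Layer 80 is larger (91.26 vs 58.26 mm).

layer 80 (z = 20 mm)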